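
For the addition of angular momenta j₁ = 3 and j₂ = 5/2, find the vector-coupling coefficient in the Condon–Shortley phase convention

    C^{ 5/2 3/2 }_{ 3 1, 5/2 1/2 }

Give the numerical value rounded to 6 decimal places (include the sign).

-0.169031

j₁+j₂−J=3  J+j₁−j₂=3  J−j₁+j₂=2  j₁+j₂+J+1=9
(j₁±m₁, j₂±m₂, J±M) = (4,2,3,2,4,1)
P² = 576/35
sum k=1..2:
  [1] −1/8 = -1/8
  [2] +1/12 = 1/12
S = -1/24
C² = P²·S² = 1/35 ; C = -0.169031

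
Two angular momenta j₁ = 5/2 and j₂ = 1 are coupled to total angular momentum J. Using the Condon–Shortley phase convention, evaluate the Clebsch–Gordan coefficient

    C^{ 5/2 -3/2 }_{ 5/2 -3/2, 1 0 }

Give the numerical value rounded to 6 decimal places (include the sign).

-0.507093  (= −√(9/35))

j₁+j₂−J=1  J+j₁−j₂=4  J−j₁+j₂=1  j₁+j₂+J+1=7
(j₁±m₁, j₂±m₂, J±M) = (1,4,1,1,1,4)
P² = 576/35
sum k=0..1:
  [0] +1/24 = 1/24
  [1] −1/6 = -1/6
S = -1/8
C² = P²·S² = 9/35 ; C = -0.507093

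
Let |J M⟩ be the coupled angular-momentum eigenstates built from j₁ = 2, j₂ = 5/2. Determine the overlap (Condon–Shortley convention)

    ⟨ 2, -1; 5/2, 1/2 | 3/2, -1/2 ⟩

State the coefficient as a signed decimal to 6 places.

√[4·3!1!2!/7! · 1!3!3!2!1!2!] = √(48/35)
  +(−1)^2/∏(2,1,1,1,0,1)! = 1/2  (running 1/2)
  +(−1)^3/∏(3,0,0,0,1,2)! = -1/12  (running 5/12)
⟨..|..⟩ = √(48/35)·(5/12) = +0.487950

+0.487950  (= +√(5/21))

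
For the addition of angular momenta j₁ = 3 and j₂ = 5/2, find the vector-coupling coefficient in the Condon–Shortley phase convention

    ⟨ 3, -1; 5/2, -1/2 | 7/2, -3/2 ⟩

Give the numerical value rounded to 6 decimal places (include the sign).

√[8·2!4!3!/10! · 2!4!2!3!2!5!] = √(3072/35)
  +(−1)^0/∏(0,2,4,2,0,1)! = 1/96  (running 1/96)
  +(−1)^1/∏(1,1,3,1,1,2)! = -1/12  (running -7/96)
  +(−1)^2/∏(2,0,2,0,2,3)! = 1/48  (running -5/96)
⟨..|..⟩ = √(3072/35)·(-5/96) = -0.487950

-0.487950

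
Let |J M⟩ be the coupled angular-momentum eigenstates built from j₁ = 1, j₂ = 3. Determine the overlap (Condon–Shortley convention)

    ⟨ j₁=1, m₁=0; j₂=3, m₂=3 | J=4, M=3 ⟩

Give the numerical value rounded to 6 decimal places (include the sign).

+√(1/4) ≈ +0.500000

triangle: 0!·2!·6!/9! = 1440/362880
(j±m)!: 1!·1!·6!·0!·7!·1! = 3628800
prefactor² = (2J+1)·Δ·N² = 129600
  k=0: +1/(0!·0!·1!·6!·1!·0!) = 1/720
Σ = 1/720  ⇒  CG² = 129600·1/720² = 1/4
CG = +√(1/4) = +0.500000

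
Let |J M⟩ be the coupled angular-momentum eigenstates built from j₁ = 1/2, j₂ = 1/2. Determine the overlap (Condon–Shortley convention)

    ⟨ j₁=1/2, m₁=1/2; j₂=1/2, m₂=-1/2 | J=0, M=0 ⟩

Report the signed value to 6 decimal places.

triangle: 1!×0!×0!/2! = 1/2
(j±m)!: 1!×0!×0!×1!×0!×0! = 1
prefactor² = (2J+1)×Δ×N² = 1/2
  k=0: +1/(0!×1!×0!×0!×0!×0!) = 1
Σ = 1  ⇒  CG² = 1/2×1² = 1/2
CG = +√(1/2) = +0.707107

+√(1/2) ≈ +0.707107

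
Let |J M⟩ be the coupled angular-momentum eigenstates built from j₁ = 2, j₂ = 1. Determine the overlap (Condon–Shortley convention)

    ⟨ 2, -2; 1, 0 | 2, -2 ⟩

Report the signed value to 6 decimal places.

−√(2/3) ≈ -0.816497

triangle: 1!·3!·1!/6! = 6/720
(j±m)!: 0!·4!·1!·1!·0!·4! = 576
prefactor² = (2J+1)·Δ·N² = 24
  k=1: −1/(1!·0!·3!·0!·0!·1!) = -1/6
Σ = -1/6  ⇒  CG² = 24·(-1/6)² = 2/3
CG = −√(2/3) = -0.816497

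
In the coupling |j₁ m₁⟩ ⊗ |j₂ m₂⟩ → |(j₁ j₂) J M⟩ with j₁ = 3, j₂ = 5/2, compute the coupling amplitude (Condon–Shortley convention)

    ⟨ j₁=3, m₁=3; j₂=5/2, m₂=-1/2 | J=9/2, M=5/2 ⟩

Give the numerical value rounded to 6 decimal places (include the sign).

j₁+j₂−J=1  J+j₁−j₂=5  J−j₁+j₂=4  j₁+j₂+J+1=11
(j₁±m₁, j₂±m₂, J±M) = (6,0,2,3,7,2)
P² = 691200/11
sum k=0..0:
  [0] +1/480 = 1/480
S = 1/480
C² = P²·S² = 3/11 ; C = +0.522233

+0.522233  (= +√(3/11))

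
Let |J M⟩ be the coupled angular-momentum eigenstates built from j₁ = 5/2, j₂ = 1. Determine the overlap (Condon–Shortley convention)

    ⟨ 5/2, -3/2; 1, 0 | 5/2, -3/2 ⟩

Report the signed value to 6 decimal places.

triangle: 1!·4!·1!/7! = 24/5040
(j±m)!: 1!·4!·1!·1!·1!·4! = 576
prefactor² = (2J+1)·Δ·N² = 576/35
  k=0: +1/(0!·1!·4!·1!·0!·0!) = 1/24
  k=1: −1/(1!·0!·3!·0!·1!·1!) = -1/6
Σ = -1/8  ⇒  CG² = 576/35·(-1/8)² = 9/35
CG = −√(9/35) = -0.507093

−√(9/35) = -0.507093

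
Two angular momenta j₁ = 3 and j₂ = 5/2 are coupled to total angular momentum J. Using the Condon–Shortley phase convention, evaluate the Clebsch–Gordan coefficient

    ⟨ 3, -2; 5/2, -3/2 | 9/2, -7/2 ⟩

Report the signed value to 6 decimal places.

triangle: 1!·5!·4!/11! = 2880/39916800
(j±m)!: 1!·5!·1!·4!·1!·8! = 116121600
prefactor² = (2J+1)·Δ·N² = 921600/11
  k=0: +1/(0!·1!·5!·1!·0!·3!) = 1/720
  k=1: −1/(1!·0!·4!·0!·1!·4!) = -1/576
Σ = -1/2880  ⇒  CG² = 921600/11·(-1/2880)² = 1/99
CG = −√(1/99) = -0.100504

−√(1/99) = -0.100504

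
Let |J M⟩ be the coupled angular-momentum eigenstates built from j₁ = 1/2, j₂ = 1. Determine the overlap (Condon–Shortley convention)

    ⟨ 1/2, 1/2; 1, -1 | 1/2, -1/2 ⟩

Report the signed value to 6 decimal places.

+√(2/3) = +0.816497

√[2·1!0!1!/3! · 1!0!0!2!0!1!] = √(2/3)
  +(−1)^0/∏(0,1,0,0,0,1)! = 1  (running 1)
⟨..|..⟩ = √(2/3)·(1) = +0.816497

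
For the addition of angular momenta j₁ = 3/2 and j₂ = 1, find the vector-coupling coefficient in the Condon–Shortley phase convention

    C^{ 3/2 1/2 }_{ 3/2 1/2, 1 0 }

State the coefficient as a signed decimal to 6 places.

+0.258199  (= +√(1/15))

j₁+j₂−J=1  J+j₁−j₂=2  J−j₁+j₂=1  j₁+j₂+J+1=5
(j₁±m₁, j₂±m₂, J±M) = (2,1,1,1,2,1)
P² = 4/15
sum k=0..1:
  [0] +1/1 = 1
  [1] −1/2 = -1/2
S = 1/2
C² = P²·S² = 1/15 ; C = +0.258199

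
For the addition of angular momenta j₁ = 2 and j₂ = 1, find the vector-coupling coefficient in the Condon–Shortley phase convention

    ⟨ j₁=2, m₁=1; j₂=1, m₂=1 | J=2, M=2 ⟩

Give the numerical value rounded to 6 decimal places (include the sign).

√[5·1!3!1!/6! · 3!1!2!0!4!0!] = √(12)
  +(−1)^1/∏(1,0,0,1,3,0)! = -1/6  (running -1/6)
⟨..|..⟩ = √(12)·(-1/6) = -0.577350

-0.577350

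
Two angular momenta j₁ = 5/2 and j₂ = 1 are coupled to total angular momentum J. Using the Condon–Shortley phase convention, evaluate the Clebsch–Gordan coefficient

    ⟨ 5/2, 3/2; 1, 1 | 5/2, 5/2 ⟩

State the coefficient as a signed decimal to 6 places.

−√(2/7) ≈ -0.534522

j₁+j₂−J=1  J+j₁−j₂=4  J−j₁+j₂=1  j₁+j₂+J+1=7
(j₁±m₁, j₂±m₂, J±M) = (4,1,2,0,5,0)
P² = 1152/7
sum k=1..1:
  [1] −1/24 = -1/24
S = -1/24
C² = P²·S² = 2/7 ; C = -0.534522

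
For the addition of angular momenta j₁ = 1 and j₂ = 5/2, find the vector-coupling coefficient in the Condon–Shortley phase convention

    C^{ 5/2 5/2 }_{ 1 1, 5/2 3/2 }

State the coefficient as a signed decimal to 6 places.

triangle: 1!*1!*4!/7! = 24/5040
(j±m)!: 2!*0!*4!*1!*5!*0! = 5760
prefactor² = (2J+1)*Δ*N² = 1152/7
  k=0: +1/(0!*1!*0!*4!*1!*0!) = 1/24
Σ = 1/24  ⇒  CG² = 1152/7*1/24² = 2/7
CG = +√(2/7) = +0.534522

+0.534522  (= +√(2/7))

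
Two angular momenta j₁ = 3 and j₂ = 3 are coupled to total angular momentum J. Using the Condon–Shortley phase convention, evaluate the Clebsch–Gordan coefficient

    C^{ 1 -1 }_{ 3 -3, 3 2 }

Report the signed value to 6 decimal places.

triangle: 5!*1!*1!/8! = 120/40320
(j±m)!: 0!*6!*5!*1!*0!*2! = 172800
prefactor² = (2J+1)*Δ*N² = 10800/7
  k=5: −1/(5!*0!*1!*0!*0!*1!) = -1/120
Σ = -1/120  ⇒  CG² = 10800/7*(-1/120)² = 3/28
CG = −√(3/28) = -0.327327

−√(3/28) = -0.327327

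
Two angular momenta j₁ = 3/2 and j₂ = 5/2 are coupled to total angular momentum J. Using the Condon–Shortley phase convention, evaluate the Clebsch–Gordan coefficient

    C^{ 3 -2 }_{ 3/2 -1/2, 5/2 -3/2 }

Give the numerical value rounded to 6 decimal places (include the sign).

+0.288675

√[7·1!2!4!/8! · 1!2!1!4!1!5!] = √(48)
  +(−1)^0/∏(0,1,2,1,0,3)! = 1/12  (running 1/12)
  +(−1)^1/∏(1,0,1,0,1,4)! = -1/24  (running 1/24)
⟨..|..⟩ = √(48)·(1/24) = +0.288675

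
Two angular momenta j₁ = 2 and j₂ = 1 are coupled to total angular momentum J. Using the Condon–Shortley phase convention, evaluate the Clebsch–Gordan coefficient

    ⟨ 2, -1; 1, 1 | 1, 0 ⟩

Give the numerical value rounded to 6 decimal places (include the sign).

√[3·2!2!0!/5! · 1!3!2!0!1!1!] = √(6/5)
  +(−1)^2/∏(2,0,1,0,1,0)! = 1/2  (running 1/2)
⟨..|..⟩ = √(6/5)·(1/2) = +0.547723

+√(3/10) ≈ +0.547723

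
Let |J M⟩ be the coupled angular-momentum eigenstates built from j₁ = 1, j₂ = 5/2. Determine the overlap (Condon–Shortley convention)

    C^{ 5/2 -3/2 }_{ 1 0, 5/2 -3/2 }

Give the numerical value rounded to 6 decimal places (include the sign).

+0.507093  (= +√(9/35))

j₁+j₂−J=1  J+j₁−j₂=1  J−j₁+j₂=4  j₁+j₂+J+1=7
(j₁±m₁, j₂±m₂, J±M) = (1,1,1,4,1,4)
P² = 576/35
sum k=0..1:
  [0] +1/6 = 1/6
  [1] −1/24 = -1/24
S = 1/8
C² = P²·S² = 9/35 ; C = +0.507093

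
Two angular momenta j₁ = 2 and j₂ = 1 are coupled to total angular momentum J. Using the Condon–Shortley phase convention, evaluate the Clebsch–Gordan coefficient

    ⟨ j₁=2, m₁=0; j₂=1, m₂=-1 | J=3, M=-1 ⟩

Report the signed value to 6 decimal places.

+√(2/5) ≈ +0.632456

j₁+j₂−J=0  J+j₁−j₂=4  J−j₁+j₂=2  j₁+j₂+J+1=7
(j₁±m₁, j₂±m₂, J±M) = (2,2,0,2,2,4)
P² = 128/5
sum k=0..0:
  [0] +1/8 = 1/8
S = 1/8
C² = P²·S² = 2/5 ; C = +0.632456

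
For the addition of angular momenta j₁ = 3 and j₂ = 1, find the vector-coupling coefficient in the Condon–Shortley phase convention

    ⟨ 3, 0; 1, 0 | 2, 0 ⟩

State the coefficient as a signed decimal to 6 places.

√[5·2!4!0!/7! · 3!3!1!1!2!2!] = √(48/7)
  +(−1)^1/∏(1,1,2,0,2,0)! = -1/4  (running -1/4)
⟨..|..⟩ = √(48/7)·(-1/4) = -0.654654

-0.654654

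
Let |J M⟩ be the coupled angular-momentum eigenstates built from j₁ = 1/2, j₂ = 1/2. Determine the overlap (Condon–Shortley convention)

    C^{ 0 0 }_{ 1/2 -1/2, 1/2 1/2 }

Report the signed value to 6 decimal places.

-0.707107

triangle: 1!*0!*0!/2! = 1/2
(j±m)!: 0!*1!*1!*0!*0!*0! = 1
prefactor² = (2J+1)*Δ*N² = 1/2
  k=1: −1/(1!*0!*0!*0!*0!*0!) = -1
Σ = -1  ⇒  CG² = 1/2*(-1)² = 1/2
CG = −√(1/2) = -0.707107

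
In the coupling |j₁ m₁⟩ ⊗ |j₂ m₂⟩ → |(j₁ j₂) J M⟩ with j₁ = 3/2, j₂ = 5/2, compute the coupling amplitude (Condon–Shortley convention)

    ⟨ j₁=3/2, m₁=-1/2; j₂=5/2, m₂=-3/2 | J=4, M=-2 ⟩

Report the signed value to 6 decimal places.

triangle: 0!×3!×5!/9! = 720/362880
(j±m)!: 1!×2!×1!×4!×2!×6! = 69120
prefactor² = (2J+1)×Δ×N² = 8640/7
  k=0: +1/(0!×0!×2!×1!×1!×4!) = 1/48
Σ = 1/48  ⇒  CG² = 8640/7×1/48² = 15/28
CG = +√(15/28) = +0.731925

+√(15/28) ≈ +0.731925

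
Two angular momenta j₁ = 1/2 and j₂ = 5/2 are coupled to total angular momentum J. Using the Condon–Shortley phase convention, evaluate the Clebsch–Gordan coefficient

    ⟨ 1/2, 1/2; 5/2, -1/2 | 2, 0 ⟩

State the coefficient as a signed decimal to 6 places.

j₁+j₂−J=1  J+j₁−j₂=0  J−j₁+j₂=4  j₁+j₂+J+1=6
(j₁±m₁, j₂±m₂, J±M) = (1,0,2,3,2,2)
P² = 8
sum k=0..0:
  [0] +1/4 = 1/4
S = 1/4
C² = P²·S² = 1/2 ; C = +0.707107

+0.707107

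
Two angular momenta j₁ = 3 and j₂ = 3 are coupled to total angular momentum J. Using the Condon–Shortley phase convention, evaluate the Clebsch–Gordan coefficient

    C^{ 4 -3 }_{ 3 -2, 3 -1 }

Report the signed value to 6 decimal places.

triangle: 2!*4!*4!/11! = 1152/39916800
(j±m)!: 1!*5!*2!*4!*1!*7! = 29030400
prefactor² = (2J+1)*Δ*N² = 82944/11
  k=1: −1/(1!*1!*4!*1!*0!*3!) = -1/144
  k=2: +1/(2!*0!*3!*0!*1!*4!) = 1/288
Σ = -1/288  ⇒  CG² = 82944/11*(-1/288)² = 1/11
CG = −√(1/11) = -0.301511

-0.301511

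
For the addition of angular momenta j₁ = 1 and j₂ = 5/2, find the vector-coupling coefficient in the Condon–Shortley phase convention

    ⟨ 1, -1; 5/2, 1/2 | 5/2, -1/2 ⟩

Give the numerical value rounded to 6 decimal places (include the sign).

√[6·1!1!4!/7! · 0!2!3!2!2!3!] = √(288/35)
  +(−1)^1/∏(1,0,1,2,0,2)! = -1/4  (running -1/4)
⟨..|..⟩ = √(288/35)·(-1/4) = -0.717137

-0.717137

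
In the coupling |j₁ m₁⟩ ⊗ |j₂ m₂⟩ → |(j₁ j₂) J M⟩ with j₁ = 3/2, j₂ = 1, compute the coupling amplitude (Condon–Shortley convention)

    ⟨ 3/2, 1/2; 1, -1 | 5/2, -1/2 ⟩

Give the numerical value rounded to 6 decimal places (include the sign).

+0.547723

triangle: 0!·3!·2!/6! = 12/720
(j±m)!: 2!·1!·0!·2!·2!·3! = 48
prefactor² = (2J+1)·Δ·N² = 24/5
  k=0: +1/(0!·0!·1!·0!·2!·2!) = 1/4
Σ = 1/4  ⇒  CG² = 24/5·1/4² = 3/10
CG = +√(3/10) = +0.547723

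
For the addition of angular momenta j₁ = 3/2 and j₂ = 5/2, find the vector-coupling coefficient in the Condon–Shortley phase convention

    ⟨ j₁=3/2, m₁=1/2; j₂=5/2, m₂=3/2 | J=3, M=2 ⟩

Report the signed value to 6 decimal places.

−√(1/12) ≈ -0.288675

triangle: 1!*2!*4!/8! = 48/40320
(j±m)!: 2!*1!*4!*1!*5!*1! = 5760
prefactor² = (2J+1)*Δ*N² = 48
  k=0: +1/(0!*1!*1!*4!*1!*0!) = 1/24
  k=1: −1/(1!*0!*0!*3!*2!*1!) = -1/12
Σ = -1/24  ⇒  CG² = 48*(-1/24)² = 1/12
CG = −√(1/12) = -0.288675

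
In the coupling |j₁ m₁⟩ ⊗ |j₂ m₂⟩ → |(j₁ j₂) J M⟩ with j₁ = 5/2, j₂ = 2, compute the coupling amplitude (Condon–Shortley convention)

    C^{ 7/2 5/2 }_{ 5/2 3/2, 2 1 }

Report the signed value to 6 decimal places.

+0.125988  (= +√(1/63))

triangle: 1!·4!·3!/9! = 144/362880
(j±m)!: 4!·1!·3!·1!·6!·1! = 103680
prefactor² = (2J+1)·Δ·N² = 2304/7
  k=0: +1/(0!·1!·1!·3!·3!·0!) = 1/36
  k=1: −1/(1!·0!·0!·2!·4!·1!) = -1/48
Σ = 1/144  ⇒  CG² = 2304/7·1/144² = 1/63
CG = +√(1/63) = +0.125988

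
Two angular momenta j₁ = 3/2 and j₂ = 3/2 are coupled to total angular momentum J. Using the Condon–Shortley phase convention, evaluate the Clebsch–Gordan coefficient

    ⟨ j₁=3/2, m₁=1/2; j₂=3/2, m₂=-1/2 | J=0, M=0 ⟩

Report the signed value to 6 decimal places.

triangle: 3!*0!*0!/4! = 6/24
(j±m)!: 2!*1!*1!*2!*0!*0! = 4
prefactor² = (2J+1)*Δ*N² = 1
  k=1: −1/(1!*2!*0!*0!*0!*0!) = -1/2
Σ = -1/2  ⇒  CG² = 1*(-1/2)² = 1/4
CG = −√(1/4) = -0.500000

-0.500000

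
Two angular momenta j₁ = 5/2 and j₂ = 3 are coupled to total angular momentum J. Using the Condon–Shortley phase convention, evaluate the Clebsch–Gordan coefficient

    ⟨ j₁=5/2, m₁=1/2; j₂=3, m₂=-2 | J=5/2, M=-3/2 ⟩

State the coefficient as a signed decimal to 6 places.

j₁+j₂−J=3  J+j₁−j₂=2  J−j₁+j₂=3  j₁+j₂+J+1=9
(j₁±m₁, j₂±m₂, J±M) = (3,2,1,5,1,4)
P² = 288/7
sum k=0..1:
  [0] +1/24 = 1/24
  [1] −1/12 = -1/12
S = -1/24
C² = P²·S² = 1/14 ; C = -0.267261

−√(1/14) = -0.267261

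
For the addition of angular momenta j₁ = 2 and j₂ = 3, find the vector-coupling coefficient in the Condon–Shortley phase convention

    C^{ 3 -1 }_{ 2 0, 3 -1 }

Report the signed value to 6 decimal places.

√[7·2!2!4!/9! · 2!2!2!4!2!4!] = √(256/15)
  +(−1)^0/∏(0,2,2,2,0,2)! = 1/16  (running 1/16)
  +(−1)^1/∏(1,1,1,1,1,3)! = -1/6  (running -5/48)
  +(−1)^2/∏(2,0,0,0,2,4)! = 1/96  (running -3/32)
⟨..|..⟩ = √(256/15)·(-3/32) = -0.387298

−√(3/20) ≈ -0.387298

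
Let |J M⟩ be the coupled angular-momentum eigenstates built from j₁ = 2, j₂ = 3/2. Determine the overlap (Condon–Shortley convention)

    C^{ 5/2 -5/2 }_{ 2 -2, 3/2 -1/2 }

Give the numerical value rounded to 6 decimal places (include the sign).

−√(4/7) = -0.755929

√[6·1!3!2!/7! · 0!4!1!2!0!5!] = √(576/7)
  +(−1)^1/∏(1,0,3,0,0,2)! = -1/12  (running -1/12)
⟨..|..⟩ = √(576/7)·(-1/12) = -0.755929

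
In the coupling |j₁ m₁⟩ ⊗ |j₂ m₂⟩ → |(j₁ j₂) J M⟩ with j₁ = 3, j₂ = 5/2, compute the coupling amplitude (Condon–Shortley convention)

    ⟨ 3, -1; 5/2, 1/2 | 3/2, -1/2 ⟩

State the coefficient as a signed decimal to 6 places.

-0.097590

j₁+j₂−J=4  J+j₁−j₂=2  J−j₁+j₂=1  j₁+j₂+J+1=8
(j₁±m₁, j₂±m₂, J±M) = (2,4,3,2,1,2)
P² = 192/35
sum k=2..3:
  [2] +1/8 = 1/8
  [3] −1/6 = -1/6
S = -1/24
C² = P²·S² = 1/105 ; C = -0.097590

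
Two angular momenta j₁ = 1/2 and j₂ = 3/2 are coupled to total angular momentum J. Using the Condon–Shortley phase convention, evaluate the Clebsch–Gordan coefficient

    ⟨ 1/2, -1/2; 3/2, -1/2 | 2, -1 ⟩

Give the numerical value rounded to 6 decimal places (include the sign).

+0.866025

√[5·0!1!3!/5! · 0!1!1!2!1!3!] = √(3)
  +(−1)^0/∏(0,0,1,1,0,2)! = 1/2  (running 1/2)
⟨..|..⟩ = √(3)·(1/2) = +0.866025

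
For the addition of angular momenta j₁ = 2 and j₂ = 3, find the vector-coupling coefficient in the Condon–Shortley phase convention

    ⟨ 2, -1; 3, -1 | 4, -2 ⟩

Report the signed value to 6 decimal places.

√[9·1!3!5!/10! · 1!3!2!4!2!6!] = √(5184/7)
  +(−1)^0/∏(0,1,3,2,0,3)! = 1/72  (running 1/72)
  +(−1)^1/∏(1,0,2,1,1,4)! = -1/48  (running -1/144)
⟨..|..⟩ = √(5184/7)·(-1/144) = -0.188982

-0.188982  (= −√(1/28))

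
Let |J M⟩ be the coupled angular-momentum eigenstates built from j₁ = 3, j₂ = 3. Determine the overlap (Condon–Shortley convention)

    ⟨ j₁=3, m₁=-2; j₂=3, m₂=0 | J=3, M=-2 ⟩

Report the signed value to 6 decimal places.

j₁+j₂−J=3  J+j₁−j₂=3  J−j₁+j₂=3  j₁+j₂+J+1=10
(j₁±m₁, j₂±m₂, J±M) = (1,5,3,3,1,5)
P² = 216
sum k=2..3:
  [2] +1/24 = 1/24
  [3] −1/72 = -1/72
S = 1/36
C² = P²·S² = 1/6 ; C = +0.408248

+√(1/6) = +0.408248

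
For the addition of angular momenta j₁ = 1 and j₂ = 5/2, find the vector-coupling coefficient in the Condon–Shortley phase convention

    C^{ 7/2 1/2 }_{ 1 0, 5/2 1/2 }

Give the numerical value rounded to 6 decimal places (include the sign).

j₁+j₂−J=0  J+j₁−j₂=2  J−j₁+j₂=5  j₁+j₂+J+1=8
(j₁±m₁, j₂±m₂, J±M) = (1,1,3,2,4,3)
P² = 576/7
sum k=0..0:
  [0] +1/12 = 1/12
S = 1/12
C² = P²·S² = 4/7 ; C = +0.755929

+0.755929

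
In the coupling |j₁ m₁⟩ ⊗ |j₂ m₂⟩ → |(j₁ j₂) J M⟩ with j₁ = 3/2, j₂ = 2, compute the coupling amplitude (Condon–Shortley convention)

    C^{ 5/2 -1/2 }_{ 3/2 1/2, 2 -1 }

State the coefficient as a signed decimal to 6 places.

√[6·1!2!3!/7! · 2!1!1!3!2!3!] = √(72/35)
  +(−1)^0/∏(0,1,1,1,1,2)! = 1/2  (running 1/2)
  +(−1)^1/∏(1,0,0,0,2,3)! = -1/12  (running 5/12)
⟨..|..⟩ = √(72/35)·(5/12) = +0.597614

+0.597614  (= +√(5/14))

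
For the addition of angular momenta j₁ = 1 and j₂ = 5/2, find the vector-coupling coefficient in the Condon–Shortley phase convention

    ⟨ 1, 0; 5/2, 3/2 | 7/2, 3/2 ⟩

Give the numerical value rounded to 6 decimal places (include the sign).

+0.690066  (= +√(10/21))

j₁+j₂−J=0  J+j₁−j₂=2  J−j₁+j₂=5  j₁+j₂+J+1=8
(j₁±m₁, j₂±m₂, J±M) = (1,1,4,1,5,2)
P² = 1920/7
sum k=0..0:
  [0] +1/24 = 1/24
S = 1/24
C² = P²·S² = 10/21 ; C = +0.690066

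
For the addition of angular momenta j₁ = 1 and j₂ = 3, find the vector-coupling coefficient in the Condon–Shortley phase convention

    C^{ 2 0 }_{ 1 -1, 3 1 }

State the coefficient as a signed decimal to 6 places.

+0.534522  (= +√(2/7))

√[5·2!0!4!/7! · 0!2!4!2!2!2!] = √(128/7)
  +(−1)^2/∏(2,0,0,2,0,2)! = 1/8  (running 1/8)
⟨..|..⟩ = √(128/7)·(1/8) = +0.534522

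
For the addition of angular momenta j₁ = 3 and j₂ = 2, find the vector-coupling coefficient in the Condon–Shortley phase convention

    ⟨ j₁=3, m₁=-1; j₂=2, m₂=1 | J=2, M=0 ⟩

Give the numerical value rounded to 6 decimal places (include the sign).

+√(1/7) ≈ +0.377964

triangle: 3!×3!×1!/8! = 36/40320
(j±m)!: 2!×4!×3!×1!×2!×2! = 1152
prefactor² = (2J+1)×Δ×N² = 36/7
  k=2: +1/(2!×1!×2!×1!×1!×0!) = 1/4
  k=3: −1/(3!×0!×1!×0!×2!×1!) = -1/12
Σ = 1/6  ⇒  CG² = 36/7×1/6² = 1/7
CG = +√(1/7) = +0.377964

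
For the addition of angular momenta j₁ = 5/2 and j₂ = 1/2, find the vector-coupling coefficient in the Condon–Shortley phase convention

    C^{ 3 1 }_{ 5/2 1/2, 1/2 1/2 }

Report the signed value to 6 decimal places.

+√(2/3) = +0.816497

triangle: 0!×5!×1!/7! = 120/5040
(j±m)!: 3!×2!×1!×0!×4!×2! = 576
prefactor² = (2J+1)×Δ×N² = 96
  k=0: +1/(0!×0!×2!×1!×3!×0!) = 1/12
Σ = 1/12  ⇒  CG² = 96×1/12² = 2/3
CG = +√(2/3) = +0.816497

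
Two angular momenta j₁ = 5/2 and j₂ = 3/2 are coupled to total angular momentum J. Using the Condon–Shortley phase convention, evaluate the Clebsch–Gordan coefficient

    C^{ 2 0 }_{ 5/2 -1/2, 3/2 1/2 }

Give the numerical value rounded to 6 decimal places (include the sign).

-0.267261

j₁+j₂−J=2  J+j₁−j₂=3  J−j₁+j₂=1  j₁+j₂+J+1=7
(j₁±m₁, j₂±m₂, J±M) = (2,3,2,1,2,2)
P² = 8/7
sum k=1..2:
  [1] −1/2 = -1/2
  [2] +1/4 = 1/4
S = -1/4
C² = P²·S² = 1/14 ; C = -0.267261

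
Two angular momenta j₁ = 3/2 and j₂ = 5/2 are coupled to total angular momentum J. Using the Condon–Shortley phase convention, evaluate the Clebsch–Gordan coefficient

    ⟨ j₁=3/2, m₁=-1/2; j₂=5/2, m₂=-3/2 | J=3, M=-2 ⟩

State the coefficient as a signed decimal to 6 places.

j₁+j₂−J=1  J+j₁−j₂=2  J−j₁+j₂=4  j₁+j₂+J+1=8
(j₁±m₁, j₂±m₂, J±M) = (1,2,1,4,1,5)
P² = 48
sum k=0..1:
  [0] +1/12 = 1/12
  [1] −1/24 = -1/24
S = 1/24
C² = P²·S² = 1/12 ; C = +0.288675

+0.288675  (= +√(1/12))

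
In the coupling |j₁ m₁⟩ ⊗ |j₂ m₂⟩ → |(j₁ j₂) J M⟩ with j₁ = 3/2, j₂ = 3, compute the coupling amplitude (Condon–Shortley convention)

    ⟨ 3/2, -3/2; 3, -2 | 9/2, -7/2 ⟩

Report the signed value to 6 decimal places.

triangle: 0!×3!×6!/10! = 4320/3628800
(j±m)!: 0!×3!×1!×5!×1!×8! = 29030400
prefactor² = (2J+1)×Δ×N² = 345600
  k=0: +1/(0!×0!×3!×1!×0!×5!) = 1/720
Σ = 1/720  ⇒  CG² = 345600×1/720² = 2/3
CG = +√(2/3) = +0.816497

+√(2/3) = +0.816497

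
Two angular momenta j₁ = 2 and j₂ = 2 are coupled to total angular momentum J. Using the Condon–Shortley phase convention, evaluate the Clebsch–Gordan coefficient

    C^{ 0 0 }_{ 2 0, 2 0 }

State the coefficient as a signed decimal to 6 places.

+√(1/5) ≈ +0.447214

triangle: 4!×0!×0!/5! = 24/120
(j±m)!: 2!×2!×2!×2!×0!×0! = 16
prefactor² = (2J+1)×Δ×N² = 16/5
  k=2: +1/(2!×2!×0!×0!×0!×0!) = 1/4
Σ = 1/4  ⇒  CG² = 16/5×1/4² = 1/5
CG = +√(1/5) = +0.447214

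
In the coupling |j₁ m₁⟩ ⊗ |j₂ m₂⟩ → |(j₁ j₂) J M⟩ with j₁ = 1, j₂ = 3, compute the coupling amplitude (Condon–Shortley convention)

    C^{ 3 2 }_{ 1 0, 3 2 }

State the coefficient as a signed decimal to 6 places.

−√(1/3) = -0.577350

√[7·1!1!5!/8! · 1!1!5!1!5!1!] = √(300)
  +(−1)^0/∏(0,1,1,5,0,0)! = 1/120  (running 1/120)
  +(−1)^1/∏(1,0,0,4,1,1)! = -1/24  (running -1/30)
⟨..|..⟩ = √(300)·(-1/30) = -0.577350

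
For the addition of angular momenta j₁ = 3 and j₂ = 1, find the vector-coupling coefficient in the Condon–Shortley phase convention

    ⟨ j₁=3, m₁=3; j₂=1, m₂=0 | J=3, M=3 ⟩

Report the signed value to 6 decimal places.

+√(3/4) ≈ +0.866025

triangle: 1!*5!*1!/8! = 120/40320
(j±m)!: 6!*0!*1!*1!*6!*0! = 518400
prefactor² = (2J+1)*Δ*N² = 10800
  k=0: +1/(0!*1!*0!*1!*5!*0!) = 1/120
Σ = 1/120  ⇒  CG² = 10800*1/120² = 3/4
CG = +√(3/4) = +0.866025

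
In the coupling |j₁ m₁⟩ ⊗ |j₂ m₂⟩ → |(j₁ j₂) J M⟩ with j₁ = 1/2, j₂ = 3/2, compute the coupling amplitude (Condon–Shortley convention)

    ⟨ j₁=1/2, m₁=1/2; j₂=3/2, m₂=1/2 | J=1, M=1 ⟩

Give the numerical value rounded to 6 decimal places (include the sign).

triangle: 1!×0!×2!/4! = 2/24
(j±m)!: 1!×0!×2!×1!×2!×0! = 4
prefactor² = (2J+1)×Δ×N² = 1
  k=0: +1/(0!×1!×0!×2!×0!×0!) = 1/2
Σ = 1/2  ⇒  CG² = 1×1/2² = 1/4
CG = +√(1/4) = +0.500000

+√(1/4) ≈ +0.500000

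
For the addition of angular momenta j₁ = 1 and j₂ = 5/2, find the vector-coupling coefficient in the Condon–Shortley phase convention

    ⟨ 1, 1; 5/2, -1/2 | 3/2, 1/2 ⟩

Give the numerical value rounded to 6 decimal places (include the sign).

j₁+j₂−J=2  J+j₁−j₂=0  J−j₁+j₂=3  j₁+j₂+J+1=6
(j₁±m₁, j₂±m₂, J±M) = (2,0,2,3,2,1)
P² = 16/5
sum k=0..0:
  [0] +1/4 = 1/4
S = 1/4
C² = P²·S² = 1/5 ; C = +0.447214

+0.447214  (= +√(1/5))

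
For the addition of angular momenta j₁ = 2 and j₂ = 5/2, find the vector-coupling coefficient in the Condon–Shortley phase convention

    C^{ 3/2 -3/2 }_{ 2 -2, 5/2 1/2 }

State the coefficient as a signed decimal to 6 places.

j₁+j₂−J=3  J+j₁−j₂=1  J−j₁+j₂=2  j₁+j₂+J+1=7
(j₁±m₁, j₂±m₂, J±M) = (0,4,3,2,0,3)
P² = 576/35
sum k=3..3:
  [3] −1/12 = -1/12
S = -1/12
C² = P²·S² = 4/35 ; C = -0.338062

-0.338062  (= −√(4/35))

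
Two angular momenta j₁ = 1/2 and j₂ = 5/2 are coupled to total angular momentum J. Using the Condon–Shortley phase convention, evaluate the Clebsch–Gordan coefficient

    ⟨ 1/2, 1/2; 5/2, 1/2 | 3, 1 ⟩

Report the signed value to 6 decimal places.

triangle: 0!*1!*5!/7! = 120/5040
(j±m)!: 1!*0!*3!*2!*4!*2! = 576
prefactor² = (2J+1)*Δ*N² = 96
  k=0: +1/(0!*0!*0!*3!*1!*2!) = 1/12
Σ = 1/12  ⇒  CG² = 96*1/12² = 2/3
CG = +√(2/3) = +0.816497

+√(2/3) = +0.816497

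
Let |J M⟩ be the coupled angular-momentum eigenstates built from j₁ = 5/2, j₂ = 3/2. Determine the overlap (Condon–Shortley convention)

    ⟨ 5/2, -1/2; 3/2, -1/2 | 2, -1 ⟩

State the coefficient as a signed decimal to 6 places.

triangle: 2!·3!·1!/7! = 12/5040
(j±m)!: 2!·3!·1!·2!·1!·3! = 144
prefactor² = (2J+1)·Δ·N² = 12/7
  k=0: +1/(0!·2!·3!·1!·0!·0!) = 1/12
  k=1: −1/(1!·1!·2!·0!·1!·1!) = -1/2
Σ = -5/12  ⇒  CG² = 12/7·(-5/12)² = 25/84
CG = −√(25/84) = -0.545545

−√(25/84) ≈ -0.545545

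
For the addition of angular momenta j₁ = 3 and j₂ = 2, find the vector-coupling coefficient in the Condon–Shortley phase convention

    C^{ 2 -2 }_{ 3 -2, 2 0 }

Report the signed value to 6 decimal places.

+√(5/14) ≈ +0.597614

√[5·3!3!1!/8! · 1!5!2!2!0!4!] = √(360/7)
  +(−1)^2/∏(2,1,3,0,0,1)! = 1/12  (running 1/12)
⟨..|..⟩ = √(360/7)·(1/12) = +0.597614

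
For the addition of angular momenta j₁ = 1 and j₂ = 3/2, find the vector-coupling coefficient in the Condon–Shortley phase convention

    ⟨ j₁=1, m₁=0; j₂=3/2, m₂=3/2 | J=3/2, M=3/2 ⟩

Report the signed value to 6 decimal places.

√[4·1!1!2!/5! · 1!1!3!0!3!0!] = √(12/5)
  +(−1)^1/∏(1,0,0,2,1,0)! = -1/2  (running -1/2)
⟨..|..⟩ = √(12/5)·(-1/2) = -0.774597

-0.774597  (= −√(3/5))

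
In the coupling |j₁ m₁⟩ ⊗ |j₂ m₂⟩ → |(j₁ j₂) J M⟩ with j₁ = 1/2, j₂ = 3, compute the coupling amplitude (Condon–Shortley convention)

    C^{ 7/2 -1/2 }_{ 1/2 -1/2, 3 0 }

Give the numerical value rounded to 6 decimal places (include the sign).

triangle: 0!·1!·6!/8! = 720/40320
(j±m)!: 0!·1!·3!·3!·3!·4! = 5184
prefactor² = (2J+1)·Δ·N² = 5184/7
  k=0: +1/(0!·0!·1!·3!·0!·3!) = 1/36
Σ = 1/36  ⇒  CG² = 5184/7·1/36² = 4/7
CG = +√(4/7) = +0.755929

+0.755929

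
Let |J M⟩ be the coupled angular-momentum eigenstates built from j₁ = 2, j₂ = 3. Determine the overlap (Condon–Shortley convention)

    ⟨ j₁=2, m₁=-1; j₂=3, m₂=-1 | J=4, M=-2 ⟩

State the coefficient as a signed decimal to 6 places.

j₁+j₂−J=1  J+j₁−j₂=3  J−j₁+j₂=5  j₁+j₂+J+1=10
(j₁±m₁, j₂±m₂, J±M) = (1,3,2,4,2,6)
P² = 5184/7
sum k=0..1:
  [0] +1/72 = 1/72
  [1] −1/48 = -1/48
S = -1/144
C² = P²·S² = 1/28 ; C = -0.188982

−√(1/28) = -0.188982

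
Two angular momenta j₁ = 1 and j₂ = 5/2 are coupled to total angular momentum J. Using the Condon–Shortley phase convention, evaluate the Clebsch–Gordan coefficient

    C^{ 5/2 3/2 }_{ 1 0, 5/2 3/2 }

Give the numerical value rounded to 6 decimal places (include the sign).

triangle: 1!×1!×4!/7! = 24/5040
(j±m)!: 1!×1!×4!×1!×4!×1! = 576
prefactor² = (2J+1)×Δ×N² = 576/35
  k=0: +1/(0!×1!×1!×4!×0!×0!) = 1/24
  k=1: −1/(1!×0!×0!×3!×1!×1!) = -1/6
Σ = -1/8  ⇒  CG² = 576/35×(-1/8)² = 9/35
CG = −√(9/35) = -0.507093

-0.507093  (= −√(9/35))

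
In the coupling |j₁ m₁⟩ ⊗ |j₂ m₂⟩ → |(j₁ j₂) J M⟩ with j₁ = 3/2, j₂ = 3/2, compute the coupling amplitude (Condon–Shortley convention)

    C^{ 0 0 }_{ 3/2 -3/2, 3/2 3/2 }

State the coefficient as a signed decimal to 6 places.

-0.500000  (= −√(1/4))

√[1·3!0!0!/4! · 0!3!3!0!0!0!] = √(9)
  +(−1)^3/∏(3,0,0,0,0,0)! = -1/6  (running -1/6)
⟨..|..⟩ = √(9)·(-1/6) = -0.500000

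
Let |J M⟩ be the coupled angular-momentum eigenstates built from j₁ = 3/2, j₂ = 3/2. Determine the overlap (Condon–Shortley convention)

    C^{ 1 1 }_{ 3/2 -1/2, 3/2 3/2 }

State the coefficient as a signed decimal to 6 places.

√[3·2!1!1!/5! · 1!2!3!0!2!0!] = √(6/5)
  +(−1)^2/∏(2,0,0,1,1,0)! = 1/2  (running 1/2)
⟨..|..⟩ = √(6/5)·(1/2) = +0.547723

+√(3/10) = +0.547723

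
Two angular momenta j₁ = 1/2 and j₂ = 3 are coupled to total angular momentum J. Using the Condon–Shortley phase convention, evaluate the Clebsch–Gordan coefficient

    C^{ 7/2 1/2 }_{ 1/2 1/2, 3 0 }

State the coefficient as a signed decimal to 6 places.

j₁+j₂−J=0  J+j₁−j₂=1  J−j₁+j₂=6  j₁+j₂+J+1=8
(j₁±m₁, j₂±m₂, J±M) = (1,0,3,3,4,3)
P² = 5184/7
sum k=0..0:
  [0] +1/36 = 1/36
S = 1/36
C² = P²·S² = 4/7 ; C = +0.755929

+√(4/7) = +0.755929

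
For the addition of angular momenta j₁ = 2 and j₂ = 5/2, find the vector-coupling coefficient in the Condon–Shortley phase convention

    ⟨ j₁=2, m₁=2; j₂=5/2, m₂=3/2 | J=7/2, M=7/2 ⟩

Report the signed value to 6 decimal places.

+0.666667  (= +√(4/9))

j₁+j₂−J=1  J+j₁−j₂=3  J−j₁+j₂=4  j₁+j₂+J+1=9
(j₁±m₁, j₂±m₂, J±M) = (4,0,4,1,7,0)
P² = 9216
sum k=0..0:
  [0] +1/144 = 1/144
S = 1/144
C² = P²·S² = 4/9 ; C = +0.666667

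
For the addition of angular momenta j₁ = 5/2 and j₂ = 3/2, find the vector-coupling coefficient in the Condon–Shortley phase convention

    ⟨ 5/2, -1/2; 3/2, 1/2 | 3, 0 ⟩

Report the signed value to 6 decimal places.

triangle: 1!×4!×2!/8! = 48/40320
(j±m)!: 2!×3!×2!×1!×3!×3! = 864
prefactor² = (2J+1)×Δ×N² = 36/5
  k=0: +1/(0!×1!×3!×2!×1!×0!) = 1/12
  k=1: −1/(1!×0!×2!×1!×2!×1!) = -1/4
Σ = -1/6  ⇒  CG² = 36/5×(-1/6)² = 1/5
CG = −√(1/5) = -0.447214

−√(1/5) = -0.447214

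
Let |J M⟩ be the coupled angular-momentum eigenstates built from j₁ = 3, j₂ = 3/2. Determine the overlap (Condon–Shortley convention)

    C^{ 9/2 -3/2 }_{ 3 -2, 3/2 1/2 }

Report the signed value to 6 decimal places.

+√(3/14) ≈ +0.462910

triangle: 0!·6!·3!/10! = 4320/3628800
(j±m)!: 1!·5!·2!·1!·3!·6! = 1036800
prefactor² = (2J+1)·Δ·N² = 86400/7
  k=0: +1/(0!·0!·5!·2!·1!·1!) = 1/240
Σ = 1/240  ⇒  CG² = 86400/7·1/240² = 3/14
CG = +√(3/14) = +0.462910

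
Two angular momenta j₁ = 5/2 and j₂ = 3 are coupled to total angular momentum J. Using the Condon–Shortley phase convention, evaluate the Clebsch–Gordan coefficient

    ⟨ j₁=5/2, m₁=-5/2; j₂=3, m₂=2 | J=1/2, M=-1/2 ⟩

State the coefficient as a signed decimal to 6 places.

j₁+j₂−J=5  J+j₁−j₂=0  J−j₁+j₂=1  j₁+j₂+J+1=7
(j₁±m₁, j₂±m₂, J±M) = (0,5,5,1,0,1)
P² = 4800/7
sum k=5..5:
  [5] −1/120 = -1/120
S = -1/120
C² = P²·S² = 1/21 ; C = -0.218218

-0.218218  (= −√(1/21))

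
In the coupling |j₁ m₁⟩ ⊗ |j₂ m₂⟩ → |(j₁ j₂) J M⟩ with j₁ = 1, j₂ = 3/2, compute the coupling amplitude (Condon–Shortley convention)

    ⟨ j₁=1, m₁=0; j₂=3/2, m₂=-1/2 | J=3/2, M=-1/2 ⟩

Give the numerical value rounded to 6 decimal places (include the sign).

triangle: 1!×1!×2!/5! = 2/120
(j±m)!: 1!×1!×1!×2!×1!×2! = 4
prefactor² = (2J+1)×Δ×N² = 4/15
  k=0: +1/(0!×1!×1!×1!×0!×1!) = 1
  k=1: −1/(1!×0!×0!×0!×1!×2!) = -1/2
Σ = 1/2  ⇒  CG² = 4/15×1/2² = 1/15
CG = +√(1/15) = +0.258199

+√(1/15) = +0.258199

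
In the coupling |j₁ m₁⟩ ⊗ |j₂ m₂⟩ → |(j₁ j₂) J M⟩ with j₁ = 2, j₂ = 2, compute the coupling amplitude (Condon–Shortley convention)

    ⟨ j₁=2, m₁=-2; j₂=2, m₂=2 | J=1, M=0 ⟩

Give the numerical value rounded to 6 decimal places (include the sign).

j₁+j₂−J=3  J+j₁−j₂=1  J−j₁+j₂=1  j₁+j₂+J+1=6
(j₁±m₁, j₂±m₂, J±M) = (0,4,4,0,1,1)
P² = 72/5
sum k=3..3:
  [3] −1/6 = -1/6
S = -1/6
C² = P²·S² = 2/5 ; C = -0.632456

−√(2/5) ≈ -0.632456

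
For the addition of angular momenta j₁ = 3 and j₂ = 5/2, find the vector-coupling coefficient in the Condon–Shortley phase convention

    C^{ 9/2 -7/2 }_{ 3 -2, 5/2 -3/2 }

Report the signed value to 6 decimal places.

triangle: 1!×5!×4!/11! = 2880/39916800
(j±m)!: 1!×5!×1!×4!×1!×8! = 116121600
prefactor² = (2J+1)×Δ×N² = 921600/11
  k=0: +1/(0!×1!×5!×1!×0!×3!) = 1/720
  k=1: −1/(1!×0!×4!×0!×1!×4!) = -1/576
Σ = -1/2880  ⇒  CG² = 921600/11×(-1/2880)² = 1/99
CG = −√(1/99) = -0.100504

-0.100504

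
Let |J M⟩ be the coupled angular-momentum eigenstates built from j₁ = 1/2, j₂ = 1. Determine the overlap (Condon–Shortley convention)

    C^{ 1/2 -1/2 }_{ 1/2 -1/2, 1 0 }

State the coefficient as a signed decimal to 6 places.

triangle: 1!*0!*1!/3! = 1/6
(j±m)!: 0!*1!*1!*1!*0!*1! = 1
prefactor² = (2J+1)*Δ*N² = 1/3
  k=1: −1/(1!*0!*0!*0!*0!*1!) = -1
Σ = -1  ⇒  CG² = 1/3*(-1)² = 1/3
CG = −√(1/3) = -0.577350

-0.577350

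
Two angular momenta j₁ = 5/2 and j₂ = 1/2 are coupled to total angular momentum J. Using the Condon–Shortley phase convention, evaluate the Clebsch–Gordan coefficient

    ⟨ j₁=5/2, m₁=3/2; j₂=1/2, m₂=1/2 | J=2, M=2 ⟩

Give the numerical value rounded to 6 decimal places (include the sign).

−√(1/6) = -0.408248

triangle: 1!*4!*0!/6! = 24/720
(j±m)!: 4!*1!*1!*0!*4!*0! = 576
prefactor² = (2J+1)*Δ*N² = 96
  k=1: −1/(1!*0!*0!*0!*4!*0!) = -1/24
Σ = -1/24  ⇒  CG² = 96*(-1/24)² = 1/6
CG = −√(1/6) = -0.408248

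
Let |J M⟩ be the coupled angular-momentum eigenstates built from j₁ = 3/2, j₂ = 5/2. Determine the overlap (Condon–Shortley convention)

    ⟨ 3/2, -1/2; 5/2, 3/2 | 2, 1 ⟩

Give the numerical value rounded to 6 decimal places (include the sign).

j₁+j₂−J=2  J+j₁−j₂=1  J−j₁+j₂=3  j₁+j₂+J+1=7
(j₁±m₁, j₂±m₂, J±M) = (1,2,4,1,3,1)
P² = 24/7
sum k=1..2:
  [1] −1/6 = -1/6
  [2] +1/4 = 1/4
S = 1/12
C² = P²·S² = 1/42 ; C = +0.154303

+0.154303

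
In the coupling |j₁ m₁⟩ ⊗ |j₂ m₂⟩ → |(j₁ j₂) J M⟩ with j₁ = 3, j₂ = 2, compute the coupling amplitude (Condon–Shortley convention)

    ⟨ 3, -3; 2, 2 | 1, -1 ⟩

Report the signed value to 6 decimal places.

j₁+j₂−J=4  J+j₁−j₂=2  J−j₁+j₂=0  j₁+j₂+J+1=7
(j₁±m₁, j₂±m₂, J±M) = (0,6,4,0,0,2)
P² = 6912/7
sum k=4..4:
  [4] +1/48 = 1/48
S = 1/48
C² = P²·S² = 3/7 ; C = +0.654654

+0.654654  (= +√(3/7))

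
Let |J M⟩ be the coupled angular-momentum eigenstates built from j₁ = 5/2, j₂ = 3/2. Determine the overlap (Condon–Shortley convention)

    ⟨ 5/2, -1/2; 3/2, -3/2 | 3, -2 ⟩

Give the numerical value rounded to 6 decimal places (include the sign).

+√(1/2) ≈ +0.707107

j₁+j₂−J=1  J+j₁−j₂=4  J−j₁+j₂=2  j₁+j₂+J+1=8
(j₁±m₁, j₂±m₂, J±M) = (2,3,0,3,1,5)
P² = 72
sum k=0..0:
  [0] +1/12 = 1/12
S = 1/12
C² = P²·S² = 1/2 ; C = +0.707107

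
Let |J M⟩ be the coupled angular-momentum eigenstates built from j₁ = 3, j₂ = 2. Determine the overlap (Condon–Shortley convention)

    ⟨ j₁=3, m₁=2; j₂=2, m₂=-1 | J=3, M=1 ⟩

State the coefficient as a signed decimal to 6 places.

j₁+j₂−J=2  J+j₁−j₂=4  J−j₁+j₂=2  j₁+j₂+J+1=9
(j₁±m₁, j₂±m₂, J±M) = (5,1,1,3,4,2)
P² = 64
sum k=0..1:
  [0] +1/12 = 1/12
  [1] −1/48 = -1/48
S = 1/16
C² = P²·S² = 1/4 ; C = +0.500000

+0.500000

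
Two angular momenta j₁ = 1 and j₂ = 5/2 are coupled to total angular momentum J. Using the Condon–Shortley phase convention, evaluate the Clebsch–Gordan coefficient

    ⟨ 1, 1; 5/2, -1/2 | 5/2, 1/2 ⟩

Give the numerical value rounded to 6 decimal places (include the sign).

√[6·1!1!4!/7! · 2!0!2!3!3!2!] = √(288/35)
  +(−1)^0/∏(0,1,0,2,1,2)! = 1/4  (running 1/4)
⟨..|..⟩ = √(288/35)·(1/4) = +0.717137

+√(18/35) ≈ +0.717137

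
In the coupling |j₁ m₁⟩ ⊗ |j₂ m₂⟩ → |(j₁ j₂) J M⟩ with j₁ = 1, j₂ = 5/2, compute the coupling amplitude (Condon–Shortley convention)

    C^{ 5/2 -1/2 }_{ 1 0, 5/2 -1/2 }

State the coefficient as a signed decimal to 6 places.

√[6·1!1!4!/7! · 1!1!2!3!2!3!] = √(144/35)
  +(−1)^0/∏(0,1,1,2,0,2)! = 1/4  (running 1/4)
  +(−1)^1/∏(1,0,0,1,1,3)! = -1/6  (running 1/12)
⟨..|..⟩ = √(144/35)·(1/12) = +0.169031

+√(1/35) ≈ +0.169031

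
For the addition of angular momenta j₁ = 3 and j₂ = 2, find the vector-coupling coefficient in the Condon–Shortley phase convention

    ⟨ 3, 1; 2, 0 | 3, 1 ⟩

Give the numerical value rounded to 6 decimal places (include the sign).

j₁+j₂−J=2  J+j₁−j₂=4  J−j₁+j₂=2  j₁+j₂+J+1=9
(j₁±m₁, j₂±m₂, J±M) = (4,2,2,2,4,2)
P² = 256/15
sum k=0..2:
  [0] +1/16 = 1/16
  [1] −1/6 = -1/6
  [2] +1/96 = 1/96
S = -3/32
C² = P²·S² = 3/20 ; C = -0.387298

-0.387298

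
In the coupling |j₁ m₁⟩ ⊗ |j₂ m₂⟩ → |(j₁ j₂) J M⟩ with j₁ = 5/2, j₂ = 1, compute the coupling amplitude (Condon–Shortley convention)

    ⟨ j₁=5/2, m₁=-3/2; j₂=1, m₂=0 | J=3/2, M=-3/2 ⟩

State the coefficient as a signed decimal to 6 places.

√[4·2!3!0!/6! · 1!4!1!1!0!3!] = √(48/5)
  +(−1)^1/∏(1,1,3,0,0,0)! = -1/6  (running -1/6)
⟨..|..⟩ = √(48/5)·(-1/6) = -0.516398

-0.516398  (= −√(4/15))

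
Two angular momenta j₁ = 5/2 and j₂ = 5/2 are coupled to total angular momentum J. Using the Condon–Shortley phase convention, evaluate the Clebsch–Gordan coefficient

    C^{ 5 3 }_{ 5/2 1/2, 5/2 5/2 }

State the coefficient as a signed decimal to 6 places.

triangle: 0!×5!×5!/11! = 14400/39916800
(j±m)!: 3!×2!×5!×0!×8!×2! = 116121600
prefactor² = (2J+1)×Δ×N² = 460800
  k=0: +1/(0!×0!×2!×5!×3!×0!) = 1/1440
Σ = 1/1440  ⇒  CG² = 460800×1/1440² = 2/9
CG = +√(2/9) = +0.471405

+0.471405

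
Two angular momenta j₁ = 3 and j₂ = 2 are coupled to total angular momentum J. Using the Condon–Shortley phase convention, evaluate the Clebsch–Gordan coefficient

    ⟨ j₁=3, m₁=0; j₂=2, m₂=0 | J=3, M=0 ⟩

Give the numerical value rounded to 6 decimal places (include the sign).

√[7·2!4!2!/9! · 3!3!2!2!3!3!] = √(48/5)
  +(−1)^0/∏(0,2,3,2,1,0)! = 1/24  (running 1/24)
  +(−1)^1/∏(1,1,2,1,2,1)! = -1/4  (running -5/24)
  +(−1)^2/∏(2,0,1,0,3,2)! = 1/24  (running -1/6)
⟨..|..⟩ = √(48/5)·(-1/6) = -0.516398

−√(4/15) = -0.516398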